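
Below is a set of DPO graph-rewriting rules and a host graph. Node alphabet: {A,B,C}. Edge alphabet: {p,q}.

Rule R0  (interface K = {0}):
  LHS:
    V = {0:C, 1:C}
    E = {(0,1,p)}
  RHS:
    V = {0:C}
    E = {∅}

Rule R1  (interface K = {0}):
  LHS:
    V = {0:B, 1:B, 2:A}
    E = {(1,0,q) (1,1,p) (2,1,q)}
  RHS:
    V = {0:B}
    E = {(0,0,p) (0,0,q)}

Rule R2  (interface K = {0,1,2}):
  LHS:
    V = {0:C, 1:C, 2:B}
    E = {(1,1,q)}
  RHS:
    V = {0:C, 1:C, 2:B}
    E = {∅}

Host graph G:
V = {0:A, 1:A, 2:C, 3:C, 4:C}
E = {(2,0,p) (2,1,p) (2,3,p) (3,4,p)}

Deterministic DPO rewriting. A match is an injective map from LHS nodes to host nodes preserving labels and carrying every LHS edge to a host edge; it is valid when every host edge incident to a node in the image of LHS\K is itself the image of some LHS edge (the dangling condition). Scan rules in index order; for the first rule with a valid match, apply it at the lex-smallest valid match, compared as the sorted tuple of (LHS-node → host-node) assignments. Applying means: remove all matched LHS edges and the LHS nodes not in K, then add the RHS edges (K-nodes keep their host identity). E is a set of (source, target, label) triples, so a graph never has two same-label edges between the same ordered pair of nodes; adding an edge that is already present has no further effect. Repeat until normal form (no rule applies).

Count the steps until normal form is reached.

start.  V:5 E:4  edges: 2-p->0 2-p->1 2-p->3 3-p->4
1. fire R0 via {0↦3, 1↦4}  →  V:4 E:3  edges: 2-p->0 2-p->1 2-p->3
2. fire R0 via {0↦2, 1↦3}  →  V:3 E:2  edges: 2-p->0 2-p->1
normal form: no rule applies after step 2

Answer: 2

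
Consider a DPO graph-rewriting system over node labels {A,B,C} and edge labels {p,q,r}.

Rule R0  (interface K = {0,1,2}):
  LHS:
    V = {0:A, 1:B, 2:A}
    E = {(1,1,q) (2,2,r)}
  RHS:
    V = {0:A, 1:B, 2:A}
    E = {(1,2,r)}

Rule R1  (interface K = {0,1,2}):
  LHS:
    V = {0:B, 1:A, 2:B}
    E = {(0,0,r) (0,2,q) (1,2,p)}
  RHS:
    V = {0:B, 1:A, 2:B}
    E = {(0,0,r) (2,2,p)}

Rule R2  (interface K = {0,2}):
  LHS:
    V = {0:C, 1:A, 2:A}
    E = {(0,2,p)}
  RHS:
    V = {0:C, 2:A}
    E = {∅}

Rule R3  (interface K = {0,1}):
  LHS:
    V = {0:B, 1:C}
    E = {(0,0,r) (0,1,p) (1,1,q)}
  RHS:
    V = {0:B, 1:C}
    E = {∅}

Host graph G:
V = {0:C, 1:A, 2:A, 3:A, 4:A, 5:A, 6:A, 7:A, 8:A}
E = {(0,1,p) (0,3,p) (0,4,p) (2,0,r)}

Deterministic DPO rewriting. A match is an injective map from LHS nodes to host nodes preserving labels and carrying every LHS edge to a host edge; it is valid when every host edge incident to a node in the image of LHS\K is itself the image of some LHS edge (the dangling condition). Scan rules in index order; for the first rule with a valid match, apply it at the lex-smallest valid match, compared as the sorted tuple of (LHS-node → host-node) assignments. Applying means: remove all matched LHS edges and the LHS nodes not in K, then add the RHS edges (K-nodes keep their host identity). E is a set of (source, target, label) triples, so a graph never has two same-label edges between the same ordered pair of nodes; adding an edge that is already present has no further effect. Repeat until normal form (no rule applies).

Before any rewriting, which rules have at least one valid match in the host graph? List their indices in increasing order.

R0: no valid match — LHS pattern not found
R1: no valid match — LHS pattern not found
R2: 12 valid matches — {0↦0, 1↦5, 2↦1}, {0↦0, 1↦5, 2↦3}, {0↦0, 1↦5, 2↦4} (+9 more)
R3: no valid match — LHS pattern not found

Answer: [R2]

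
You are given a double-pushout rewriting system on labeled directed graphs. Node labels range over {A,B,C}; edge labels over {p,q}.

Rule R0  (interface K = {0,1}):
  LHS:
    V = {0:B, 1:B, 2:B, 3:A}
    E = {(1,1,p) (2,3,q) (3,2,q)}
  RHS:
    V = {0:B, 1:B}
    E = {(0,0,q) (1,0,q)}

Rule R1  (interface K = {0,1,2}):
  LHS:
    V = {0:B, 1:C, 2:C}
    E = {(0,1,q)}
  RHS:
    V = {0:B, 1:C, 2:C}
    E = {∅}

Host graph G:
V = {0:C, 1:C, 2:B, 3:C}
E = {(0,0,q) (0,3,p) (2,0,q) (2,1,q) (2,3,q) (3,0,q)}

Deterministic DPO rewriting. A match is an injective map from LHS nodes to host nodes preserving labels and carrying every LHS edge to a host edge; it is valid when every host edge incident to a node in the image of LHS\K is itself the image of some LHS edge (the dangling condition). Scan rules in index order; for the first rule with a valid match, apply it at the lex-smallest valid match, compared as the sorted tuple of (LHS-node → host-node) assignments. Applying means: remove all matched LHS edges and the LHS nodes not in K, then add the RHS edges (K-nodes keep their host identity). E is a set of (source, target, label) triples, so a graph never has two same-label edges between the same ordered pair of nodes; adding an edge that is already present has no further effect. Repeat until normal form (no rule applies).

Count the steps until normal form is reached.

Answer: 3

Rewrite trace:
[0] host  ⇒  4 nodes, 6 edges  {0-q->0 0-p->3 2-q->0 2-q->1 2-q->3 3-q->0}
[1] R1 @ {0↦2, 1↦0, 2↦1}  ⇒  4 nodes, 5 edges  {0-q->0 0-p->3 2-q->1 2-q->3 3-q->0}
[2] R1 @ {0↦2, 1↦1, 2↦0}  ⇒  4 nodes, 4 edges  {0-q->0 0-p->3 2-q->3 3-q->0}
[3] R1 @ {0↦2, 1↦3, 2↦0}  ⇒  4 nodes, 3 edges  {0-q->0 0-p->3 3-q->0}
final graph: no rule applies after step 3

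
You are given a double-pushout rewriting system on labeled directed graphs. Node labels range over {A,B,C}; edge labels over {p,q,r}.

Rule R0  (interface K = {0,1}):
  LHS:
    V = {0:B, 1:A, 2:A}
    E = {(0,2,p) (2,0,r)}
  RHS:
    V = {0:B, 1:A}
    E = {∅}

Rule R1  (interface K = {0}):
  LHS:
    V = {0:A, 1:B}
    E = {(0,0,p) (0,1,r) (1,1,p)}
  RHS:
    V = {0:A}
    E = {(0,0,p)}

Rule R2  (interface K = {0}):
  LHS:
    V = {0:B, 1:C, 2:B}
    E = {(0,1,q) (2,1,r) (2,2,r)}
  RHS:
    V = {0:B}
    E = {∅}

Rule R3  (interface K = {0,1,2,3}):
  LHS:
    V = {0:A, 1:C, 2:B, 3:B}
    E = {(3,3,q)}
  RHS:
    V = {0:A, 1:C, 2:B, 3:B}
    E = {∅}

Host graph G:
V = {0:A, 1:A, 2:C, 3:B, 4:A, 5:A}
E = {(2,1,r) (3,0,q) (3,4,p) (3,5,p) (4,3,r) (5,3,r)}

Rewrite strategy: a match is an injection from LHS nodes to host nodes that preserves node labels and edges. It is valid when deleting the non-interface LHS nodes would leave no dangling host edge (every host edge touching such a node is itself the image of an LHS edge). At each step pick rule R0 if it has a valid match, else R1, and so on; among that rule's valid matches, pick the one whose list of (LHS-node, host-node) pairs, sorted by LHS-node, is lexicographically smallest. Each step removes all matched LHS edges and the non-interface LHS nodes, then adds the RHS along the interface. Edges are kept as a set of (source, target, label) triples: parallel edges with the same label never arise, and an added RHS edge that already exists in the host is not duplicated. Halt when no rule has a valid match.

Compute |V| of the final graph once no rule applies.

initial: |V|=6 |E|=6  E = 2-r->1 3-q->0 3-p->4 3-p->5 4-r->3 5-r->3
step 1: apply R0 at {0↦3, 1↦0, 2↦4}  → |V|=5 |E|=4  E = 2-r->1 3-q->0 3-p->5 5-r->3
step 2: apply R0 at {0↦3, 1↦0, 2↦5}  → |V|=4 |E|=2  E = 2-r->1 3-q->0
final graph: no rule applies after step 2
NF nodes: {0:A, 1:A, 2:C, 3:B}

Answer: 4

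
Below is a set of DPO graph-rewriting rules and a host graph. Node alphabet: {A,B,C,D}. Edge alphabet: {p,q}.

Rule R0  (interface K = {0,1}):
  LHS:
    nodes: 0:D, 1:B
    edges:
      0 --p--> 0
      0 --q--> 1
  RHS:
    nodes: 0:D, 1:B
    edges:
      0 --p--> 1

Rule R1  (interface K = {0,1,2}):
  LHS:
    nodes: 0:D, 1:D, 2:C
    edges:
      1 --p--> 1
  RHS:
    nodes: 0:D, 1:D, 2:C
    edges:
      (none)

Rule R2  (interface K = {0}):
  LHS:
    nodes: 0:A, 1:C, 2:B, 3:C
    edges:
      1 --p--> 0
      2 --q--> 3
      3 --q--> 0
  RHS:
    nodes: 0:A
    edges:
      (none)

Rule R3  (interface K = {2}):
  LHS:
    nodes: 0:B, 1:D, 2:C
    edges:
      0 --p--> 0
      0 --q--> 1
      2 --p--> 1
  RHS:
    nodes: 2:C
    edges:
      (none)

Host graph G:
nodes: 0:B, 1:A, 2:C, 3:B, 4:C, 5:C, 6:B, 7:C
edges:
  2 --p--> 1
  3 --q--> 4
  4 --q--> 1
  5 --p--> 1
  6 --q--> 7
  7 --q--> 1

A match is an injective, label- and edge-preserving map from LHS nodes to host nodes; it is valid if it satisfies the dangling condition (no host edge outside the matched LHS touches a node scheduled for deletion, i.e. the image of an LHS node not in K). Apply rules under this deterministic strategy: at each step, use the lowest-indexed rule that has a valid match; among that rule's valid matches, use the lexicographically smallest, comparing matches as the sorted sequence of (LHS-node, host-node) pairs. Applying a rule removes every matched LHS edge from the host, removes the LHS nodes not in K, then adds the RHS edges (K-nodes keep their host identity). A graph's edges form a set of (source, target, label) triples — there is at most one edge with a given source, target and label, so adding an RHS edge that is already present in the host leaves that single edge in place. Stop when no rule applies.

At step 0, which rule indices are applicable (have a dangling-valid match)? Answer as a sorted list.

R0: no valid match — LHS pattern not found
R1: no valid match — LHS pattern not found
R2: 4 valid matches — {0↦1, 1↦2, 2↦3, 3↦4}, {0↦1, 1↦2, 2↦6, 3↦7}, {0↦1, 1↦5, 2↦3, 3↦4} (+1 more)
R3: no valid match — LHS pattern not found

Answer: [R2]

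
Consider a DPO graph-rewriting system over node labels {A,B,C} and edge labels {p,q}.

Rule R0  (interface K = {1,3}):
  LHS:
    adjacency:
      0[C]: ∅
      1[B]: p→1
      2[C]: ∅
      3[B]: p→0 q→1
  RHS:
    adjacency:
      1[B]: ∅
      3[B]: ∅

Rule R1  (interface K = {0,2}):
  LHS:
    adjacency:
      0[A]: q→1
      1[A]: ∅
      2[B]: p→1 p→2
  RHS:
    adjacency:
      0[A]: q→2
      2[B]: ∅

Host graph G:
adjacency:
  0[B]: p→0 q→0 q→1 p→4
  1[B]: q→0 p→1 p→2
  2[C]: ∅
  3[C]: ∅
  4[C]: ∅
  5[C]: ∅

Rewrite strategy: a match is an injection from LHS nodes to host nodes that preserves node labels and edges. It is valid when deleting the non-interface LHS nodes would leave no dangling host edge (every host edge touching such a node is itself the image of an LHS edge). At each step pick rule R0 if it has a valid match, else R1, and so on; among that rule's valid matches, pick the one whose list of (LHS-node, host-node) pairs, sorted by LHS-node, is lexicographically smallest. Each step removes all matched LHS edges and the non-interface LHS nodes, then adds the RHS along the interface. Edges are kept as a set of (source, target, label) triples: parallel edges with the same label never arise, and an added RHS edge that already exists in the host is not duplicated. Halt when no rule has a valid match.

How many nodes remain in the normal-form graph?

Answer: 2

Derivation:
[0] host  ⇒  6 nodes, 7 edges  {0-p->0 0-q->0 0-q->1 0-p->4 1-q->0 1-p->1 1-p->2}
[1] R0 @ {0↦2, 1↦0, 2↦3, 3↦1}  ⇒  4 nodes, 4 edges  {0-q->0 0-q->1 0-p->4 1-p->1}
[2] R0 @ {0↦4, 1↦1, 2↦5, 3↦0}  ⇒  2 nodes, 1 edges  {0-q->0}
normal form: no rule applies after step 2
NF nodes: {0:B, 1:B}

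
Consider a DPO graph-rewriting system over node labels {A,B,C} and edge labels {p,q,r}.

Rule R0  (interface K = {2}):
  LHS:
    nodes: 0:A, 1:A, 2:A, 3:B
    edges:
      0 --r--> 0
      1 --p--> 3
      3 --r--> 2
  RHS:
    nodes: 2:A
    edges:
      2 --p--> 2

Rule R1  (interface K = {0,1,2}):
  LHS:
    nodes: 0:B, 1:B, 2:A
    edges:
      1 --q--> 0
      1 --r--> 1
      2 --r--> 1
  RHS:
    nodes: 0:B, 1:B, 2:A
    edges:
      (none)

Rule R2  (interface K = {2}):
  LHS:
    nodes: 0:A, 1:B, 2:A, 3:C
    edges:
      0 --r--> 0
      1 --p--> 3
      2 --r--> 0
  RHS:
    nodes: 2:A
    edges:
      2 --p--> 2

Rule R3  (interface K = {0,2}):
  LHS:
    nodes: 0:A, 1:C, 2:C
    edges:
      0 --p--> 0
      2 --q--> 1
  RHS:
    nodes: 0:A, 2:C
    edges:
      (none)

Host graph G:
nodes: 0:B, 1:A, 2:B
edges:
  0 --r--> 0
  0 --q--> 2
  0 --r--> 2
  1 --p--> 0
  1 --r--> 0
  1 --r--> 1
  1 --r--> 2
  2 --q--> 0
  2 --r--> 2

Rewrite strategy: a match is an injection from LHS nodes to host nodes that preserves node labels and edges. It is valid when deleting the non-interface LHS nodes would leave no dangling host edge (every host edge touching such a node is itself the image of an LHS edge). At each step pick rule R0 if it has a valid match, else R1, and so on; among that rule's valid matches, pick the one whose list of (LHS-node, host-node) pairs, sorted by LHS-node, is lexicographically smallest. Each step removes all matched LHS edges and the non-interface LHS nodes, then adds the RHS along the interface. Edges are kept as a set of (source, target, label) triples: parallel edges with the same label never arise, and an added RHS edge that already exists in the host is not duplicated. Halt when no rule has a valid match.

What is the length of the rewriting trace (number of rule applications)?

Answer: 2

Steps:
initial: |V|=3 |E|=9  E = 0-r->0 0-q->2 0-r->2 1-p->0 1-r->0 1-r->1 1-r->2 2-q->0 2-r->2
step 1: apply R1 at {0↦0, 1↦2, 2↦1}  → |V|=3 |E|=6  E = 0-r->0 0-q->2 0-r->2 1-p->0 1-r->0 1-r->1
step 2: apply R1 at {0↦2, 1↦0, 2↦1}  → |V|=3 |E|=3  E = 0-r->2 1-p->0 1-r->1
halt: no rule applies after step 2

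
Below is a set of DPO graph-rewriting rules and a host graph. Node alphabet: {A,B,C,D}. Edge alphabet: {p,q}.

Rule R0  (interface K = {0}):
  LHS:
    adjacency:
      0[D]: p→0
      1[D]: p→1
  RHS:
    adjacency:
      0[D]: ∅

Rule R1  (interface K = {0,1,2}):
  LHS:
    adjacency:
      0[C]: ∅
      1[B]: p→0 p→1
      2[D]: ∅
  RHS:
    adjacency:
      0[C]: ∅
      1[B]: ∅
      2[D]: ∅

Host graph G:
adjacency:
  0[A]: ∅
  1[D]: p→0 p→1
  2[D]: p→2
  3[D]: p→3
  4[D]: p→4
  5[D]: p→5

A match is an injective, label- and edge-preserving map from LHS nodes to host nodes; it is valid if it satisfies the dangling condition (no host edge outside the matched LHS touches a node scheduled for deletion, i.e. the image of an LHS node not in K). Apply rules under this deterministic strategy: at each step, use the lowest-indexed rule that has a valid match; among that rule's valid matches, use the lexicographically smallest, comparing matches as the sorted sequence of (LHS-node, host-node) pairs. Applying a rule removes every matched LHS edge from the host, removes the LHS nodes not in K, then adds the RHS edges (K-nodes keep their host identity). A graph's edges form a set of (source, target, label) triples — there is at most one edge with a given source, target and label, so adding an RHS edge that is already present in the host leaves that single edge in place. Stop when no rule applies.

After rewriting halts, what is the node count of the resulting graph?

Answer: 4

Derivation:
start.  V:6 E:6  edges: 1-p->0 1-p->1 2-p->2 3-p->3 4-p->4 5-p->5
1. fire R0 via {0↦1, 1↦2}  →  V:5 E:4  edges: 1-p->0 3-p->3 4-p->4 5-p->5
2. fire R0 via {0↦3, 1↦4}  →  V:4 E:2  edges: 1-p->0 5-p->5
normal form: no rule applies after step 2
NF nodes: {0:A, 1:D, 3:D, 5:D}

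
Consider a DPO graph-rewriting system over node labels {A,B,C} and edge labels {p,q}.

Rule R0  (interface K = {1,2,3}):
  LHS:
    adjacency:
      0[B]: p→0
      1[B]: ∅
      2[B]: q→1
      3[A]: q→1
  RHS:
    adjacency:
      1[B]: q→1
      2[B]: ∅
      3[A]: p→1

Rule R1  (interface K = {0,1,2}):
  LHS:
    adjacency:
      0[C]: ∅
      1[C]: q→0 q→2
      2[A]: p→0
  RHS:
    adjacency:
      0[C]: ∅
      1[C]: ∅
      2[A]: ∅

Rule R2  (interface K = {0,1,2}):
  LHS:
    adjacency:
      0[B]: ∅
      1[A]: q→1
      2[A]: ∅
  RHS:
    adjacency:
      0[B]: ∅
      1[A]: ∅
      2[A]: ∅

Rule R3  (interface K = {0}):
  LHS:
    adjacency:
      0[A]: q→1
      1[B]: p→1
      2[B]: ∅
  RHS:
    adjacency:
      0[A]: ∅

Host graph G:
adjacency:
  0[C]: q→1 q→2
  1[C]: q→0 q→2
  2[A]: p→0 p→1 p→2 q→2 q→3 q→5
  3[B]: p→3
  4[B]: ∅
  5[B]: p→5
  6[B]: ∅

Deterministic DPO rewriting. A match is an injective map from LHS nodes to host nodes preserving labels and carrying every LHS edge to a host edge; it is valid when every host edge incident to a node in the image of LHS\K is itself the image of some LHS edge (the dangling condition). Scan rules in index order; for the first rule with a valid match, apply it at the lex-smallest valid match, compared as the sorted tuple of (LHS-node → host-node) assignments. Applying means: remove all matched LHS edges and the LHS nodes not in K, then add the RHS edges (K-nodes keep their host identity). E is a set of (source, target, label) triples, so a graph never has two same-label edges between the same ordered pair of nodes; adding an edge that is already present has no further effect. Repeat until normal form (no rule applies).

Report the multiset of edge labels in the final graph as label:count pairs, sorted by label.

start.  V:7 E:12  edges: 0-q->1 0-q->2 1-q->0 1-q->2 2-p->0 2-p->1 2-p->2 2-q->2 2-q->3 2-q->5 3-p->3 5-p->5
1. fire R1 via {0↦0, 1↦1, 2↦2}  →  V:7 E:9  edges: 0-q->1 0-q->2 2-p->1 2-p->2 2-q->2 2-q->3 2-q->5 3-p->3 5-p->5
2. fire R1 via {0↦1, 1↦0, 2↦2}  →  V:7 E:6  edges: 2-p->2 2-q->2 2-q->3 2-q->5 3-p->3 5-p->5
3. fire R3 via {0↦2, 1↦3, 2↦4}  →  V:5 E:4  edges: 2-p->2 2-q->2 2-q->5 5-p->5
4. fire R3 via {0↦2, 1↦5, 2↦6}  →  V:3 E:2  edges: 2-p->2 2-q->2
final graph: no rule applies after step 4
NF edges: [(2, 2, 'p'), (2, 2, 'q')]

Answer: p:1 q:1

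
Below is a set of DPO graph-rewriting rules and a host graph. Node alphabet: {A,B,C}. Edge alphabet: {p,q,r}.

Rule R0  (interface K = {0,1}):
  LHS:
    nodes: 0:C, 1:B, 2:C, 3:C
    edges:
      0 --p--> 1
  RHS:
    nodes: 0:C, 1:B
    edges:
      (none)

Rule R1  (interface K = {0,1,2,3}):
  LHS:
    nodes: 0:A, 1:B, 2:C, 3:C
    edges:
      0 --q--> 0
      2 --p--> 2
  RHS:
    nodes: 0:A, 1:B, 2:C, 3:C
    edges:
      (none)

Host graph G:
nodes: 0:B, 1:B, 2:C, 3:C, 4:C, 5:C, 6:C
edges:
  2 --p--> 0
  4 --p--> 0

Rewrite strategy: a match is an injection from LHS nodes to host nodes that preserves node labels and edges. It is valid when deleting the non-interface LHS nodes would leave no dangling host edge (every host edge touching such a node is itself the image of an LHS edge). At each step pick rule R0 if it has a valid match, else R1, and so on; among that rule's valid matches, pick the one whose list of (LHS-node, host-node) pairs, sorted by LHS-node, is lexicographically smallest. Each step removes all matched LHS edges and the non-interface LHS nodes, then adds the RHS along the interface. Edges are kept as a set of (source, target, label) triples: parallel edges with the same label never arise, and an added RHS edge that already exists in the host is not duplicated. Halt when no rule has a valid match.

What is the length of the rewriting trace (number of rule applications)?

initial: |V|=7 |E|=2  E = 2-p->0 4-p->0
step 1: apply R0 at {0↦2, 1↦0, 2↦3, 3↦5}  → |V|=5 |E|=1  E = 4-p->0
step 2: apply R0 at {0↦4, 1↦0, 2↦2, 3↦6}  → |V|=3 |E|=0  E = ∅
halt: no rule applies after step 2

Answer: 2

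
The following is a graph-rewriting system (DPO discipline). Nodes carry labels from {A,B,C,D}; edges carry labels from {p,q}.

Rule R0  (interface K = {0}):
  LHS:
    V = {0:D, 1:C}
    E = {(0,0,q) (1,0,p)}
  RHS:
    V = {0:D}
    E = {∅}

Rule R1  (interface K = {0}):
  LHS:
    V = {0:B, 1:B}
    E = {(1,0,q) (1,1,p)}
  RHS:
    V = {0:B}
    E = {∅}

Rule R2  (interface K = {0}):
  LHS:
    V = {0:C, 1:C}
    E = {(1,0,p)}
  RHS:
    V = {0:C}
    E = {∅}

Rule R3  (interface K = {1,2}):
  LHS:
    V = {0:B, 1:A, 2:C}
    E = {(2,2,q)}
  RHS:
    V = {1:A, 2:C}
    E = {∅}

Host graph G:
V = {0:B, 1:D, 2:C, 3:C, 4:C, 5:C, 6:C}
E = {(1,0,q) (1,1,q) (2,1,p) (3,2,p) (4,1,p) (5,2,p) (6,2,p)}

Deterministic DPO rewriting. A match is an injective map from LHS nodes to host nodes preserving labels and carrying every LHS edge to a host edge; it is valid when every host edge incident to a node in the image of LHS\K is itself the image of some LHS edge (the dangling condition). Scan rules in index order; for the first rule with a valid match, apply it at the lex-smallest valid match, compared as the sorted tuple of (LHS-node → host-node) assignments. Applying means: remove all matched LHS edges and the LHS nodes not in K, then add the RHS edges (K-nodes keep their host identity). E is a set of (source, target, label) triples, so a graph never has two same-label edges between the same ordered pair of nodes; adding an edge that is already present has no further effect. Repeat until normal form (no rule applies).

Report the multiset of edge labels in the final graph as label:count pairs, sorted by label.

Answer: p:1 q:1

Derivation:
[0] host  ⇒  7 nodes, 7 edges  {1-q->0 1-q->1 2-p->1 3-p->2 4-p->1 5-p->2 6-p->2}
[1] R0 @ {0↦1, 1↦4}  ⇒  6 nodes, 5 edges  {1-q->0 2-p->1 3-p->2 5-p->2 6-p->2}
[2] R2 @ {0↦2, 1↦3}  ⇒  5 nodes, 4 edges  {1-q->0 2-p->1 5-p->2 6-p->2}
[3] R2 @ {0↦2, 1↦5}  ⇒  4 nodes, 3 edges  {1-q->0 2-p->1 6-p->2}
[4] R2 @ {0↦2, 1↦6}  ⇒  3 nodes, 2 edges  {1-q->0 2-p->1}
final graph: no rule applies after step 4
NF edges: [(1, 0, 'q'), (2, 1, 'p')]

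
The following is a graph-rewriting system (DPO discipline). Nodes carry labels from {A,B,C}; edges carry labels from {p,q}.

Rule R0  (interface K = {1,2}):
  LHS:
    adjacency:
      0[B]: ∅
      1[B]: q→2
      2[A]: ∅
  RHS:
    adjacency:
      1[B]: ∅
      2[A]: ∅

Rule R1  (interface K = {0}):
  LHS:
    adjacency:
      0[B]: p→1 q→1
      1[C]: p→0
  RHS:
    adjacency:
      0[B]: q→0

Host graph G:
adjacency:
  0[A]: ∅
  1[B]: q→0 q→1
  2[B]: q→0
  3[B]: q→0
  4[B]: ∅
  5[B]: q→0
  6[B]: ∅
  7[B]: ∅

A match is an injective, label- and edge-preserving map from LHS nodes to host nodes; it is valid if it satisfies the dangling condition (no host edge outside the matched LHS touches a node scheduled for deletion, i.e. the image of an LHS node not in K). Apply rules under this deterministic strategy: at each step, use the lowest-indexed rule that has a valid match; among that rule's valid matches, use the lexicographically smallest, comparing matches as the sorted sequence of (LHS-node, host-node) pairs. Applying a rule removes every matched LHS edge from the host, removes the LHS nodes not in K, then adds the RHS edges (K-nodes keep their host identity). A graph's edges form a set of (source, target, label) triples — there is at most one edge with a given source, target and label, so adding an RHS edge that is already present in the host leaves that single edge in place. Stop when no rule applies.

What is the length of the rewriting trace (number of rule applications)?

initial: |V|=8 |E|=5  E = 1-q->0 1-q->1 2-q->0 3-q->0 5-q->0
step 1: apply R0 at {0↦4, 1↦1, 2↦0}  → |V|=7 |E|=4  E = 1-q->1 2-q->0 3-q->0 5-q->0
step 2: apply R0 at {0↦6, 1↦2, 2↦0}  → |V|=6 |E|=3  E = 1-q->1 3-q->0 5-q->0
step 3: apply R0 at {0↦2, 1↦3, 2↦0}  → |V|=5 |E|=2  E = 1-q->1 5-q->0
step 4: apply R0 at {0↦3, 1↦5, 2↦0}  → |V|=4 |E|=1  E = 1-q->1
final graph: no rule applies after step 4

Answer: 4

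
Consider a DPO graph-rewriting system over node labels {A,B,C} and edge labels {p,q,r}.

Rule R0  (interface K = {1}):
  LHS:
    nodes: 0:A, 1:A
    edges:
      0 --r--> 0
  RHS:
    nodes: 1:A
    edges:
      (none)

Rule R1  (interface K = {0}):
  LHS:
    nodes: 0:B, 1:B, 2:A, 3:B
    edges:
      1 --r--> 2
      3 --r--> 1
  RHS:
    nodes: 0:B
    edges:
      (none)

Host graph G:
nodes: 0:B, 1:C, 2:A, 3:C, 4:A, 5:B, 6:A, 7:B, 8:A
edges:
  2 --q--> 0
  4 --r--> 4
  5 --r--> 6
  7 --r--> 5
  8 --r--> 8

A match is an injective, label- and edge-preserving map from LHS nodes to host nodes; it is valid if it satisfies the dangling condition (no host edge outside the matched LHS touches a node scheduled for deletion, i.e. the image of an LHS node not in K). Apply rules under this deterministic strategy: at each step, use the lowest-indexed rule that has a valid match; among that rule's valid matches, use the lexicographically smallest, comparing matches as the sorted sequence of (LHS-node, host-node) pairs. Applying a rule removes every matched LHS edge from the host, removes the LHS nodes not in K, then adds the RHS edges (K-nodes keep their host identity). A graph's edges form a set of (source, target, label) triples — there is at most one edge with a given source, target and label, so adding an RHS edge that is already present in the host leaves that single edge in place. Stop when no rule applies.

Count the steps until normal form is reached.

Answer: 3

Derivation:
initial: |V|=9 |E|=5  E = 2-q->0 4-r->4 5-r->6 7-r->5 8-r->8
step 1: apply R0 at {0↦4, 1↦2}  → |V|=8 |E|=4  E = 2-q->0 5-r->6 7-r->5 8-r->8
step 2: apply R0 at {0↦8, 1↦2}  → |V|=7 |E|=3  E = 2-q->0 5-r->6 7-r->5
step 3: apply R1 at {0↦0, 1↦5, 2↦6, 3↦7}  → |V|=4 |E|=1  E = 2-q->0
halt: no rule applies after step 3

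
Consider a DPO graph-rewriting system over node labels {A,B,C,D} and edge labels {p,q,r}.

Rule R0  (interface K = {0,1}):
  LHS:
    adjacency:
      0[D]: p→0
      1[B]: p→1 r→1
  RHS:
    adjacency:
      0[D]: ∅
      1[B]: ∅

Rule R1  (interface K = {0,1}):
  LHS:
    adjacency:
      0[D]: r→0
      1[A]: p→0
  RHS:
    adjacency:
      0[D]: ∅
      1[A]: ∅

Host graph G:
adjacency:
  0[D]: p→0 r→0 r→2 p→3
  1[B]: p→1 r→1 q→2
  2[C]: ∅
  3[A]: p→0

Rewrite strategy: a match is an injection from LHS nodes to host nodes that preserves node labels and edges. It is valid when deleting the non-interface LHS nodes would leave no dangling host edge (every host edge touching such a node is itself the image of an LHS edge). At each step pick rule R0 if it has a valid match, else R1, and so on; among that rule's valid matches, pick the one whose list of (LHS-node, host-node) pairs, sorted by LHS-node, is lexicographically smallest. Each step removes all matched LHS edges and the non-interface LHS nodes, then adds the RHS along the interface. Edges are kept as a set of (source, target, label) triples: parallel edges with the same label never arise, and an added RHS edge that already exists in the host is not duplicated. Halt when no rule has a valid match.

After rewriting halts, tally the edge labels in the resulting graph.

Answer: p:1 q:1 r:1

Rewrite trace:
initial: |V|=4 |E|=8  E = 0-p->0 0-r->0 0-r->2 0-p->3 1-p->1 1-r->1 1-q->2 3-p->0
step 1: apply R0 at {0↦0, 1↦1}  → |V|=4 |E|=5  E = 0-r->0 0-r->2 0-p->3 1-q->2 3-p->0
step 2: apply R1 at {0↦0, 1↦3}  → |V|=4 |E|=3  E = 0-r->2 0-p->3 1-q->2
halt: no rule applies after step 2
NF edges: [(0, 2, 'r'), (0, 3, 'p'), (1, 2, 'q')]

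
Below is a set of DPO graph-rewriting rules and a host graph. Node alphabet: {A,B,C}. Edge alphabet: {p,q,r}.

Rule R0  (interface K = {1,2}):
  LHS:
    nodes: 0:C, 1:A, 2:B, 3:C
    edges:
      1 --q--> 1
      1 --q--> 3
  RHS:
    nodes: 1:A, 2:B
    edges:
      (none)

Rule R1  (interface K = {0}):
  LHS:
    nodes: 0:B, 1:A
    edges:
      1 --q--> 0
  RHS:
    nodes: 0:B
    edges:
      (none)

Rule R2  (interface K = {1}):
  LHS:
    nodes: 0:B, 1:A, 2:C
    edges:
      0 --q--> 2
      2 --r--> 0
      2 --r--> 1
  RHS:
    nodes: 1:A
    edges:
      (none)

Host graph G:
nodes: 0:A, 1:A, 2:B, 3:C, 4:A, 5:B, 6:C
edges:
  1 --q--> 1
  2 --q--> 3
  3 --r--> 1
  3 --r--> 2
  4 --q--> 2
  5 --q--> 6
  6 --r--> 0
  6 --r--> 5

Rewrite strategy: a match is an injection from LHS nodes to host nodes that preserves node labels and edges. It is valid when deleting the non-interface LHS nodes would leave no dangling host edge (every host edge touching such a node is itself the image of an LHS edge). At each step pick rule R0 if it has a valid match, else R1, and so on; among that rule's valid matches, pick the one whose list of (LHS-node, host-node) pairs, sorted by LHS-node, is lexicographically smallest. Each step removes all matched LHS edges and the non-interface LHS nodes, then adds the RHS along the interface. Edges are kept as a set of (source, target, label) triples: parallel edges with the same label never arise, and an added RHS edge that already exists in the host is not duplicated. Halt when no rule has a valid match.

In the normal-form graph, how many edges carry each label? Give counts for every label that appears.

Answer: q:1

Steps:
start.  V:7 E:8  edges: 1-q->1 2-q->3 3-r->1 3-r->2 4-q->2 5-q->6 6-r->0 6-r->5
1. fire R1 via {0↦2, 1↦4}  →  V:6 E:7  edges: 1-q->1 2-q->3 3-r->1 3-r->2 5-q->6 6-r->0 6-r->5
2. fire R2 via {0↦2, 1↦1, 2↦3}  →  V:4 E:4  edges: 1-q->1 5-q->6 6-r->0 6-r->5
3. fire R2 via {0↦5, 1↦0, 2↦6}  →  V:2 E:1  edges: 1-q->1
normal form: no rule applies after step 3
NF edges: [(1, 1, 'q')]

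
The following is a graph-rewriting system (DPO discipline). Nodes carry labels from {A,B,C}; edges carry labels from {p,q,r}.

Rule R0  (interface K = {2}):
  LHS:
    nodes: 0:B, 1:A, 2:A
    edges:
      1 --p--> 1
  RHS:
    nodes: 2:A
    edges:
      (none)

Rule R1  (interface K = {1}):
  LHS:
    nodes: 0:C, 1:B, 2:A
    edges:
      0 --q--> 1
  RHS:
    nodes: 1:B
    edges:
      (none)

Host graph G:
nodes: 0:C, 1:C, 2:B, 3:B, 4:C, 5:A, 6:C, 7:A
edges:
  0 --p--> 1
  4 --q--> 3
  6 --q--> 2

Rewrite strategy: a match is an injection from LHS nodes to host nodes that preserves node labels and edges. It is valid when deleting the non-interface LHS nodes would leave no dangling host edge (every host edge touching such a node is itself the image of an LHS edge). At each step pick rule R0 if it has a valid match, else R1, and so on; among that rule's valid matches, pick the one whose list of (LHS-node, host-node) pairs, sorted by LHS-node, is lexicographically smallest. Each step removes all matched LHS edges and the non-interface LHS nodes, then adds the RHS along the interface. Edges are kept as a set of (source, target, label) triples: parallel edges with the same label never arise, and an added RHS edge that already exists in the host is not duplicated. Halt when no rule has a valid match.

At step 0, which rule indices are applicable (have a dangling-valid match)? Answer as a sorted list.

Answer: [R1]

Rewrite trace:
R0: no valid match — LHS pattern not found
R1: 4 valid matches — {0↦4, 1↦3, 2↦5}, {0↦4, 1↦3, 2↦7}, {0↦6, 1↦2, 2↦5} (+1 more)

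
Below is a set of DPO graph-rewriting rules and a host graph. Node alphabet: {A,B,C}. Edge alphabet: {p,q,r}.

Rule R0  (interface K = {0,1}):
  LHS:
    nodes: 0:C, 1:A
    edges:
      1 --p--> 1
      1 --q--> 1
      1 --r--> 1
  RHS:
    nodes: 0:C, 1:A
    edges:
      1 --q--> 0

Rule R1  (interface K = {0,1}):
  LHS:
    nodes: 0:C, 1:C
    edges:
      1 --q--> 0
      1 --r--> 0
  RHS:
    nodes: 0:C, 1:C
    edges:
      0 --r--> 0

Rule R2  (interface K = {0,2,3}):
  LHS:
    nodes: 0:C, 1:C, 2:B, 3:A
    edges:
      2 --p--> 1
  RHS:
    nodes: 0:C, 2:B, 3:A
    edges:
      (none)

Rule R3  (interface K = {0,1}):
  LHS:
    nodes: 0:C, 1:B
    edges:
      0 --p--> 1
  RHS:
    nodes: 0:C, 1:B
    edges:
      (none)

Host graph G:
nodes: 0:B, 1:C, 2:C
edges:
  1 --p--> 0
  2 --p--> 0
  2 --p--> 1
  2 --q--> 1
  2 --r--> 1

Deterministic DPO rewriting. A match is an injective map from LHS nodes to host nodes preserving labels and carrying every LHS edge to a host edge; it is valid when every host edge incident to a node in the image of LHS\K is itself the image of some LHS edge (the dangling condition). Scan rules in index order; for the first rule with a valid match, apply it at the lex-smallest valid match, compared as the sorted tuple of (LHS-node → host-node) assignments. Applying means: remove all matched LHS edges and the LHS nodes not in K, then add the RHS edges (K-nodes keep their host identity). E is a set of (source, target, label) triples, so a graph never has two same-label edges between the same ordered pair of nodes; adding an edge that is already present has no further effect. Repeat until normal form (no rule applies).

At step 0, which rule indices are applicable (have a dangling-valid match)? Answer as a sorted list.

Answer: [R1,R3]

Derivation:
R0: no valid match — LHS pattern not found
R1: 1 valid match — {0↦1, 1↦2}
R2: no valid match — LHS pattern not found
R3: 2 valid matches — {0↦1, 1↦0}, {0↦2, 1↦0}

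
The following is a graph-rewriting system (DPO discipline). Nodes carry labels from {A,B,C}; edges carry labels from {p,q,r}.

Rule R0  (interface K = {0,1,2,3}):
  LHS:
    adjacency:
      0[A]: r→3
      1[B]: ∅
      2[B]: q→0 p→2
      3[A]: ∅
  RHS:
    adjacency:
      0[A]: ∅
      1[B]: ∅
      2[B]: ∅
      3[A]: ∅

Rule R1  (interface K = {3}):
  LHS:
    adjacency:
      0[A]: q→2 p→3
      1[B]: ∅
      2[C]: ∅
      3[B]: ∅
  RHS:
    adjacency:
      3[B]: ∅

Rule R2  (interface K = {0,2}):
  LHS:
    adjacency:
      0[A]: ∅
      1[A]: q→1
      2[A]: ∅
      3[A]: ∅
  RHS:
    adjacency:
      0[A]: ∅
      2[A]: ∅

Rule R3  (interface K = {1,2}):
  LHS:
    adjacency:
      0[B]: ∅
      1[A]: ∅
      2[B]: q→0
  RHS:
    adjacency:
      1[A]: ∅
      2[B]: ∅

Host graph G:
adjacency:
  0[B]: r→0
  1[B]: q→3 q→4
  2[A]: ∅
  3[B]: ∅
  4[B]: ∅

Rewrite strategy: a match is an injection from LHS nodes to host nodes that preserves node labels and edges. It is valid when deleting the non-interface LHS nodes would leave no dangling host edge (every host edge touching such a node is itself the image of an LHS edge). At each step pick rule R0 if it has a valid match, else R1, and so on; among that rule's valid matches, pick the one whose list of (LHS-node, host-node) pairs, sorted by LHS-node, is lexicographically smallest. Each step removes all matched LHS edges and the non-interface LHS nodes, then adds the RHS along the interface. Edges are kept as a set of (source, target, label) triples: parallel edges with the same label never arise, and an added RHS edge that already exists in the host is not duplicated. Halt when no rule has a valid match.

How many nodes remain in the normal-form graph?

Answer: 3

Derivation:
[0] host  ⇒  5 nodes, 3 edges  {0-r->0 1-q->3 1-q->4}
[1] R3 @ {0↦3, 1↦2, 2↦1}  ⇒  4 nodes, 2 edges  {0-r->0 1-q->4}
[2] R3 @ {0↦4, 1↦2, 2↦1}  ⇒  3 nodes, 1 edges  {0-r->0}
halt: no rule applies after step 2
NF nodes: {0:B, 1:B, 2:A}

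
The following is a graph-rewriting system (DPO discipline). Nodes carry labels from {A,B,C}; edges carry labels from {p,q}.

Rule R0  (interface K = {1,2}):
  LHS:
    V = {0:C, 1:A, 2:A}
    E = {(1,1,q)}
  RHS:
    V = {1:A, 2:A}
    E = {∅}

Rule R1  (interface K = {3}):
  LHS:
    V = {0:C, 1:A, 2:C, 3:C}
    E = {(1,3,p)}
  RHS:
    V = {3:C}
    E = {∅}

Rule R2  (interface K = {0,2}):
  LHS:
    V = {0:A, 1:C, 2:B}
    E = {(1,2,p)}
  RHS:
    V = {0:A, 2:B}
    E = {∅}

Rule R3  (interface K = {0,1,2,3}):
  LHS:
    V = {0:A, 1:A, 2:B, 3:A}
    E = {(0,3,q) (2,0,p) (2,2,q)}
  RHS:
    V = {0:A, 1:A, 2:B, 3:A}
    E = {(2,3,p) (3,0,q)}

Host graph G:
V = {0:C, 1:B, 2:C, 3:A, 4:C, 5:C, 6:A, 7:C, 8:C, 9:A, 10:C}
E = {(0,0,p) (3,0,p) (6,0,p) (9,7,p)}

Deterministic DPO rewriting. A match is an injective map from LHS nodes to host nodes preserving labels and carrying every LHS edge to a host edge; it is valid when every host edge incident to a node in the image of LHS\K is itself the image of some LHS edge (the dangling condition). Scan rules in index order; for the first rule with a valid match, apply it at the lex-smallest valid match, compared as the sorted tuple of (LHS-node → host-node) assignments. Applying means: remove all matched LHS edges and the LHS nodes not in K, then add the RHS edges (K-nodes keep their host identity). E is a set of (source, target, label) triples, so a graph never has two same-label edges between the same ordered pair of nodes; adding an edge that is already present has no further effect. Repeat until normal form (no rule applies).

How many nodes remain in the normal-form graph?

start.  V:11 E:4  edges: 0-p->0 3-p->0 6-p->0 9-p->7
1. fire R1 via {0↦2, 1↦3, 2↦4, 3↦0}  →  V:8 E:3  edges: 0-p->0 6-p->0 9-p->7
2. fire R1 via {0↦5, 1↦6, 2↦8, 3↦0}  →  V:5 E:2  edges: 0-p->0 9-p->7
halt: no rule applies after step 2
NF nodes: {0:C, 1:B, 7:C, 9:A, 10:C}

Answer: 5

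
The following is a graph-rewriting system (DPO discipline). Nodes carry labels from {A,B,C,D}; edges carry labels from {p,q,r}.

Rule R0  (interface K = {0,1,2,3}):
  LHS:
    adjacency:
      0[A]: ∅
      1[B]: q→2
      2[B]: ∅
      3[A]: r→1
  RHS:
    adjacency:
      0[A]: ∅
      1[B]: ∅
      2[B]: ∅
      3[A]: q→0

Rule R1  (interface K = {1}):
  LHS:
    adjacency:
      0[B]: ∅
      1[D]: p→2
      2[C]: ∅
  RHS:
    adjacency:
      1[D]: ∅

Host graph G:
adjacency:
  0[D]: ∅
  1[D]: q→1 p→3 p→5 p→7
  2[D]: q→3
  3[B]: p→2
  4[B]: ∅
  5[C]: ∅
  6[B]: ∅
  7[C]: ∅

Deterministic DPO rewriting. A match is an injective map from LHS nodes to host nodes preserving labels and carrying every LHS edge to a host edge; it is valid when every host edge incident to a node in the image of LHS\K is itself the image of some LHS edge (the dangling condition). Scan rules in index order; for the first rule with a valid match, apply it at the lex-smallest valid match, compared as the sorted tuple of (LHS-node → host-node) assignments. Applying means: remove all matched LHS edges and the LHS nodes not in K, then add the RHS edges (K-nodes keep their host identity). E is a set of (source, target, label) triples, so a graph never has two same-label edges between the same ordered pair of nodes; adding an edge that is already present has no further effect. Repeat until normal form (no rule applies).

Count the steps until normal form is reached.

[0] host  ⇒  8 nodes, 6 edges  {1-q->1 1-p->3 1-p->5 1-p->7 2-q->3 3-p->2}
[1] R1 @ {0↦4, 1↦1, 2↦5}  ⇒  6 nodes, 5 edges  {1-q->1 1-p->3 1-p->7 2-q->3 3-p->2}
[2] R1 @ {0↦6, 1↦1, 2↦7}  ⇒  4 nodes, 4 edges  {1-q->1 1-p->3 2-q->3 3-p->2}
halt: no rule applies after step 2

Answer: 2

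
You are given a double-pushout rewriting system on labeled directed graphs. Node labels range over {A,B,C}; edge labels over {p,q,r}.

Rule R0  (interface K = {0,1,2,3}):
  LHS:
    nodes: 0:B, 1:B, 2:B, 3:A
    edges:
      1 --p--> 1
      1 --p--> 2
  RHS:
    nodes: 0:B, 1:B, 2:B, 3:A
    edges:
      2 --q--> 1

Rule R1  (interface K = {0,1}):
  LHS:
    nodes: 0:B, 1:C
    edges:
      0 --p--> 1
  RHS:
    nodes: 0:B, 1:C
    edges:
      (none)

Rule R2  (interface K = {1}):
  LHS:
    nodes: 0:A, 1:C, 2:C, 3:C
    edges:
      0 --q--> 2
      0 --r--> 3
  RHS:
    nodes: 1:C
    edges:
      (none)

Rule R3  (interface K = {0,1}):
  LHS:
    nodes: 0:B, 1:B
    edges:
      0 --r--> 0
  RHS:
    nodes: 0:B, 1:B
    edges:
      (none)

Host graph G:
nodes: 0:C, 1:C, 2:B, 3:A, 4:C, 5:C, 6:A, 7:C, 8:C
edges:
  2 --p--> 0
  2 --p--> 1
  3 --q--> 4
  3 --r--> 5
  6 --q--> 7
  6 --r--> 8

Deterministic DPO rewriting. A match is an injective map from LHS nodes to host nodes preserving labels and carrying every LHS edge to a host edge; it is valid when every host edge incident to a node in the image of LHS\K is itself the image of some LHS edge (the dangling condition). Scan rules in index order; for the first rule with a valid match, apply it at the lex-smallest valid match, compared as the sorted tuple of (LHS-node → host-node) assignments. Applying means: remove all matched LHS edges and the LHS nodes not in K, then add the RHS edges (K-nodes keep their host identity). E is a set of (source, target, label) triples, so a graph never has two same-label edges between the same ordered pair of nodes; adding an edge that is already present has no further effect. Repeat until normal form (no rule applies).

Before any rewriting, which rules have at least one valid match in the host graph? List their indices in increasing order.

R0: no valid match — LHS pattern not found
R1: 2 valid matches — {0↦2, 1↦0}, {0↦2, 1↦1}
R2: 8 valid matches — {0↦3, 1↦0, 2↦4, 3↦5}, {0↦3, 1↦1, 2↦4, 3↦5}, {0↦3, 1↦7, 2↦4, 3↦5} (+5 more)
R3: no valid match — LHS pattern not found

Answer: [R1,R2]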